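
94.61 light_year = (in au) 5.983e+06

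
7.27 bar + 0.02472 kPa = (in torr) 5453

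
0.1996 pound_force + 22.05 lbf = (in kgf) 10.09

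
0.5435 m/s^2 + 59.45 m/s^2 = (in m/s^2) 59.99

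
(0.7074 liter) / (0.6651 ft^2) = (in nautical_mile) 6.182e-06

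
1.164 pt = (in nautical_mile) 2.217e-07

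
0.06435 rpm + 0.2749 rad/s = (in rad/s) 0.2816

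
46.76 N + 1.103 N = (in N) 47.86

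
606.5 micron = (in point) 1.719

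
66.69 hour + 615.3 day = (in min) 8.9e+05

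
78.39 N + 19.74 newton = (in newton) 98.13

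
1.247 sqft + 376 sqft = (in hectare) 0.003505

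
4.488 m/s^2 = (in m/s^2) 4.488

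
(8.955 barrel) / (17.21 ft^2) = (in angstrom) 8.905e+09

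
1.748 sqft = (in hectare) 1.624e-05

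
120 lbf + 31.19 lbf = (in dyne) 6.725e+07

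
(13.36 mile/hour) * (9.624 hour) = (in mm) 2.069e+08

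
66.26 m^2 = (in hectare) 0.006626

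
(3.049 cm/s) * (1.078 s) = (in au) 2.197e-13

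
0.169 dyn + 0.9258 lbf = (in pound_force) 0.9258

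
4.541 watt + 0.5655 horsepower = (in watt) 426.2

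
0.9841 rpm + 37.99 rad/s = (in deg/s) 2183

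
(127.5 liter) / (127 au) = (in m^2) 6.711e-15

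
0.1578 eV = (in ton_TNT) 6.043e-30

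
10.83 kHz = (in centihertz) 1.083e+06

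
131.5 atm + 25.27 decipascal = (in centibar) 1.332e+04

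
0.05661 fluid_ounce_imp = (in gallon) 0.0004249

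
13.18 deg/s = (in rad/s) 0.23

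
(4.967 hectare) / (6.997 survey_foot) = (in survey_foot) 7.641e+04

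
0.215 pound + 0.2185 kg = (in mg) 3.16e+05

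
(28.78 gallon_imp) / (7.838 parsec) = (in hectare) 5.41e-23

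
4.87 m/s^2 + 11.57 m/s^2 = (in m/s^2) 16.44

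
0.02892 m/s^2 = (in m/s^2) 0.02892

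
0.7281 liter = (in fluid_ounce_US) 24.62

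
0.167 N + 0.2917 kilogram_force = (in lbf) 0.6806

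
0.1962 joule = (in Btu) 0.000186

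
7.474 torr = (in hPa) 9.965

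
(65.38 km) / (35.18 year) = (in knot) 0.0001146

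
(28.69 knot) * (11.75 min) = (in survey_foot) 3.414e+04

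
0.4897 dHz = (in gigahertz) 4.897e-11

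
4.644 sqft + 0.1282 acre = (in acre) 0.1283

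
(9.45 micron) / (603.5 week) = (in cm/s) 2.589e-12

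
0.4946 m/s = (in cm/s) 49.46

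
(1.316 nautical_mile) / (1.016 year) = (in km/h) 0.0002738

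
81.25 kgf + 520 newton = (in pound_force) 296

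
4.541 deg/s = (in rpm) 0.7568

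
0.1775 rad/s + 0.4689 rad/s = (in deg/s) 37.04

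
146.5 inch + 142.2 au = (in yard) 2.326e+13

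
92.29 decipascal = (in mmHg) 0.06922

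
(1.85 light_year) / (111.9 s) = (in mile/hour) 3.499e+14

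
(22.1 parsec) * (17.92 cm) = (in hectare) 1.222e+13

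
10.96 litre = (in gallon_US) 2.895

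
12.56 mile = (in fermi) 2.021e+19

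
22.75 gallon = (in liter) 86.12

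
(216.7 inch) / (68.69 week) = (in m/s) 1.325e-07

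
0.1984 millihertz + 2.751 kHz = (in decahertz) 275.1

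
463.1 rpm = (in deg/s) 2779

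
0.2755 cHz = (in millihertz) 2.755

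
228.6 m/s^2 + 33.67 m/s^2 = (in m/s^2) 262.3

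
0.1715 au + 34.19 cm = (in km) 2.566e+07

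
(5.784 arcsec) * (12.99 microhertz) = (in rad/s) 3.643e-10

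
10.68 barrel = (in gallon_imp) 373.5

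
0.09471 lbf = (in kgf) 0.04296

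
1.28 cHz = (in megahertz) 1.28e-08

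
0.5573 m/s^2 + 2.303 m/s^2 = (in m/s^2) 2.86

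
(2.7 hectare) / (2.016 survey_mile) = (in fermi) 8.322e+15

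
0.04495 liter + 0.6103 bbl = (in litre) 97.07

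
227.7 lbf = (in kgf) 103.3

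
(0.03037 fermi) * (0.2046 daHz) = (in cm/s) 6.214e-15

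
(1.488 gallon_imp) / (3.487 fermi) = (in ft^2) 2.088e+13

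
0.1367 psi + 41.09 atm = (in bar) 41.64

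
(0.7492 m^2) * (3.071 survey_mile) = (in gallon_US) 9.782e+05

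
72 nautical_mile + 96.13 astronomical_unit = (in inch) 5.662e+14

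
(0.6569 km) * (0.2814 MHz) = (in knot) 3.593e+08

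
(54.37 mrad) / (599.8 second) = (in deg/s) 0.005194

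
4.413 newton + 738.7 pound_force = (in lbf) 739.7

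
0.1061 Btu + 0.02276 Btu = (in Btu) 0.1289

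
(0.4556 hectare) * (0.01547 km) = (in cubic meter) 7.048e+04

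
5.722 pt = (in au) 1.349e-14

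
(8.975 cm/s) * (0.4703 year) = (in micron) 1.331e+12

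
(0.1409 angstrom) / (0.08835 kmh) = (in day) 6.645e-15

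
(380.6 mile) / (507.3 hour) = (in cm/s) 33.54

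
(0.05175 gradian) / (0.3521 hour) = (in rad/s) 6.413e-07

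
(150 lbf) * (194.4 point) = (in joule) 45.76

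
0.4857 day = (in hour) 11.66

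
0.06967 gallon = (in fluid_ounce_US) 8.918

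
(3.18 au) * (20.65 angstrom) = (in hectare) 0.09824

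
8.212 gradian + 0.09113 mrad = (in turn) 0.02054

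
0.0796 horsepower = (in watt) 59.36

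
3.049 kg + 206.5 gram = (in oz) 114.8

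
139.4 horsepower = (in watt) 1.04e+05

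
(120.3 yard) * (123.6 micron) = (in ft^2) 0.1463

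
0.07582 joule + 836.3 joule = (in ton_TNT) 1.999e-07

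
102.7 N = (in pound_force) 23.09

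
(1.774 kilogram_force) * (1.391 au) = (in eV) 2.26e+31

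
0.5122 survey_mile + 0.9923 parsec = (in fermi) 3.062e+31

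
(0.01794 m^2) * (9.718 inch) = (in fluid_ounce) 149.7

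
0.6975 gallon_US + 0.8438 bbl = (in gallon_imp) 30.09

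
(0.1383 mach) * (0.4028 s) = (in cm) 1897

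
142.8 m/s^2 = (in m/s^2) 142.8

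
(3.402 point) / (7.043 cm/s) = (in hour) 4.733e-06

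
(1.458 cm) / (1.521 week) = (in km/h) 5.706e-08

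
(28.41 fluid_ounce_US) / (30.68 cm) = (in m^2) 0.002739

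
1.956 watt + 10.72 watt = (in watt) 12.68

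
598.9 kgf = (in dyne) 5.873e+08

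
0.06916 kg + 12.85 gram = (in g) 82.01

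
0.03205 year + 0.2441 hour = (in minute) 1.686e+04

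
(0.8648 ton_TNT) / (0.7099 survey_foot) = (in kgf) 1.705e+09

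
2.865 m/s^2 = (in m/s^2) 2.865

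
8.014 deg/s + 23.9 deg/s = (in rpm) 5.319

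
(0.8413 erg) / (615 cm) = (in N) 1.368e-08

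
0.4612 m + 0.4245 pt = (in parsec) 1.495e-17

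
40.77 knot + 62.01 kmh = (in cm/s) 3820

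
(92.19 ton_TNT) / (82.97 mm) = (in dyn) 4.649e+17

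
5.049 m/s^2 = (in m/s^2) 5.049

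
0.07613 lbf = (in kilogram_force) 0.03453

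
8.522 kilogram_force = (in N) 83.57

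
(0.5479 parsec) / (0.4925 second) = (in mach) 1.008e+14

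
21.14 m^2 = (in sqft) 227.5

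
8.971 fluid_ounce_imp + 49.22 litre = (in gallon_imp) 10.88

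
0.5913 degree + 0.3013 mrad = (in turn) 0.00169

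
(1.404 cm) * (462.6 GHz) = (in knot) 1.263e+10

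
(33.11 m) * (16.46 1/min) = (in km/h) 32.7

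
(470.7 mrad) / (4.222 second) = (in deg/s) 6.388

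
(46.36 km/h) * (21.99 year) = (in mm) 8.93e+12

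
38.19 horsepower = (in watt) 2.848e+04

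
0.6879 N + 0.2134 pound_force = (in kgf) 0.1669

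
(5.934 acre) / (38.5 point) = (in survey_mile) 1099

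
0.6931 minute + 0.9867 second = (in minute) 0.7095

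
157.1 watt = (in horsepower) 0.2107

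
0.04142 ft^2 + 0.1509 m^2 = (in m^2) 0.1547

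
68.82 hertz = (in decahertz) 6.882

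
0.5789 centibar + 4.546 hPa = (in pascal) 1034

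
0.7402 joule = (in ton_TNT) 1.769e-10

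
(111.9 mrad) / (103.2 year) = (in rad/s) 3.438e-11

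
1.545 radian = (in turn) 0.2459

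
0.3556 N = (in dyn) 3.556e+04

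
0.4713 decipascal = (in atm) 4.651e-07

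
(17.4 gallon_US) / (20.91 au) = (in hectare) 2.106e-18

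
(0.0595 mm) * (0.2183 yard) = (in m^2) 1.188e-05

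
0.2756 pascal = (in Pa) 0.2756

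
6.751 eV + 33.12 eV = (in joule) 6.388e-18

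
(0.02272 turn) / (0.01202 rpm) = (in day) 0.001313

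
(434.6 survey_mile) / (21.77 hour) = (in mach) 0.02621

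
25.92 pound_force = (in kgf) 11.76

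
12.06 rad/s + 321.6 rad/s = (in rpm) 3186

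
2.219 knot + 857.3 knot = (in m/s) 442.2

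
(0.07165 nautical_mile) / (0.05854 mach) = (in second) 6.657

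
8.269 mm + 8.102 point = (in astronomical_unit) 7.438e-14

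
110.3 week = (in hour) 1.853e+04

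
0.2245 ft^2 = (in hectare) 2.086e-06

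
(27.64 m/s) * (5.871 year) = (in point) 1.451e+13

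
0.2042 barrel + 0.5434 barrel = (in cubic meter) 0.1189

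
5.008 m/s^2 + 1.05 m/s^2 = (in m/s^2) 6.058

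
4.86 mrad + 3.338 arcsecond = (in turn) 0.0007761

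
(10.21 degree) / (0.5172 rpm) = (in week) 5.44e-06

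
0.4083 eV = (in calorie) 1.564e-20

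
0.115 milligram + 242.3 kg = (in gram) 2.423e+05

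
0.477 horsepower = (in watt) 355.7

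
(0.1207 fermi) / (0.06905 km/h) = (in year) 1.995e-22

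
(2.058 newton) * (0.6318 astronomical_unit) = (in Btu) 1.844e+08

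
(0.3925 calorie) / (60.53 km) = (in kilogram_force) 2.767e-06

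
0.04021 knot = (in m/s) 0.02069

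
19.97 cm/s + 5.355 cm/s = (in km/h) 0.9117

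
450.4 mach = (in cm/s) 1.534e+07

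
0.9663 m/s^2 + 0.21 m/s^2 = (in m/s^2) 1.176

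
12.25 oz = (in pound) 0.7656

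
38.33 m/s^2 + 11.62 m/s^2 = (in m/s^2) 49.95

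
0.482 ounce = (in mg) 1.366e+04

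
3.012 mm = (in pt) 8.538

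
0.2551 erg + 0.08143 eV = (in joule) 2.551e-08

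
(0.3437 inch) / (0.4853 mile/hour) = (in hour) 1.118e-05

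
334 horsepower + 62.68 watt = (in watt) 2.491e+05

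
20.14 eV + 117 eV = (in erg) 2.197e-10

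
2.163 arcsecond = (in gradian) 0.0006676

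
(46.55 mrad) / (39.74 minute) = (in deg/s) 0.001119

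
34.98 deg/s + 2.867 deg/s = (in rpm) 6.308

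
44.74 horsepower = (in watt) 3.336e+04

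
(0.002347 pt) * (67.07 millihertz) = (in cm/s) 5.553e-06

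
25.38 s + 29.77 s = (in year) 1.749e-06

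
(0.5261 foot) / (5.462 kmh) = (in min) 0.001762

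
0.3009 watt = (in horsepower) 0.0004035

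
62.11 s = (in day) 0.0007189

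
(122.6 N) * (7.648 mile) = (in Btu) 1430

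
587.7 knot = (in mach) 0.8879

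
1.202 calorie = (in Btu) 0.004767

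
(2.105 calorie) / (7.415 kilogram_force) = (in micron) 1.211e+05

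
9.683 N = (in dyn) 9.683e+05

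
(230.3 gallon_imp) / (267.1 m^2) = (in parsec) 1.27e-19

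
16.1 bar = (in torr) 1.208e+04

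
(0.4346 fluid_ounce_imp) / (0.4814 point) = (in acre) 1.797e-05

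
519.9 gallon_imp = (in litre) 2364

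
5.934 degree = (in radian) 0.1036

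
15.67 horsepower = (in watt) 1.169e+04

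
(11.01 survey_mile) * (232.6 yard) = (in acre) 931.2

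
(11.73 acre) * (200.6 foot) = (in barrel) 1.826e+07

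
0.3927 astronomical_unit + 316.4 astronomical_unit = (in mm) 4.739e+16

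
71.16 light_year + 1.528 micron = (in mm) 6.732e+20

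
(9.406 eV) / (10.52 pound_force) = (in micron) 3.22e-14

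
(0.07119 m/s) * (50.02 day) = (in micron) 3.077e+11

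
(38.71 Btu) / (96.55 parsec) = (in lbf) 3.082e-15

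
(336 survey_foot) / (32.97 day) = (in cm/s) 0.003595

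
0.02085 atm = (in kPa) 2.113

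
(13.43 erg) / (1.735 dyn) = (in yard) 0.08465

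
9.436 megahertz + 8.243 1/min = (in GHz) 0.009436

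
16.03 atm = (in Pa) 1.624e+06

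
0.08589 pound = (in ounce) 1.374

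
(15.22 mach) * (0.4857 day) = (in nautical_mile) 1.174e+05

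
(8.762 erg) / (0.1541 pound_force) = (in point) 0.003623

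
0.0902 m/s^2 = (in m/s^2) 0.0902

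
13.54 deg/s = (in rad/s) 0.2363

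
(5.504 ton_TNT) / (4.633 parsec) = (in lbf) 3.621e-08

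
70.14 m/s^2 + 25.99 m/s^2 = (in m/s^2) 96.13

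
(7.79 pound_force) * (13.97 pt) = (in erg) 1.708e+06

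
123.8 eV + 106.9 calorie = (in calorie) 106.9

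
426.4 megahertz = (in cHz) 4.264e+10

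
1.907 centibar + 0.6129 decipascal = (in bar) 0.01907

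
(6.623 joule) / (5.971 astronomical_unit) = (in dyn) 7.415e-07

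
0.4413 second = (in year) 1.399e-08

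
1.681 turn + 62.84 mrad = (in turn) 1.691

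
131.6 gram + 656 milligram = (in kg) 0.1323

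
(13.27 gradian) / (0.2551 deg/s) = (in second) 46.82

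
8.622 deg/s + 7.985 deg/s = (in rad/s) 0.2898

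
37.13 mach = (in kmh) 4.551e+04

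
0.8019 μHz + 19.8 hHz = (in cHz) 1.98e+05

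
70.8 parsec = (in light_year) 230.9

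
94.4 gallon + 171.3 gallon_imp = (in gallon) 300.1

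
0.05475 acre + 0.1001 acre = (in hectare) 0.06267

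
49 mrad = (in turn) 0.007799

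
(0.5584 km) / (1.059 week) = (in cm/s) 0.08718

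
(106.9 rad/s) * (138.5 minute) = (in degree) 5.09e+07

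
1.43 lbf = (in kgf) 0.6486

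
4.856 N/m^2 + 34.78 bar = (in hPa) 3.478e+04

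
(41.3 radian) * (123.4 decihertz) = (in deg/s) 2.92e+04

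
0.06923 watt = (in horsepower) 9.284e-05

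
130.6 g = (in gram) 130.6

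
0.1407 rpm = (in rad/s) 0.01473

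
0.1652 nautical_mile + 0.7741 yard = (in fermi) 3.067e+17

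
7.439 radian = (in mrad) 7439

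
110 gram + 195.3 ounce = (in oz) 199.2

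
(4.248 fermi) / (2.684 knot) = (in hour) 8.546e-19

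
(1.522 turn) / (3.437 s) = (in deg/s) 159.4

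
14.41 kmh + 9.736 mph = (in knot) 16.24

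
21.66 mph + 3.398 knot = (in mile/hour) 25.57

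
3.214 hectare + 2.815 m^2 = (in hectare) 3.214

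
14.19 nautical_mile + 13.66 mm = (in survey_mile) 16.33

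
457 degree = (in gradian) 507.8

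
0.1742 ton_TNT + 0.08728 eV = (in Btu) 6.908e+05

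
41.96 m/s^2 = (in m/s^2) 41.96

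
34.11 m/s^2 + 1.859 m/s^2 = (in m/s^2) 35.97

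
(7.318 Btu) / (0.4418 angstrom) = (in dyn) 1.748e+19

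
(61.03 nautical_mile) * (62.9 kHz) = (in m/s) 7.109e+09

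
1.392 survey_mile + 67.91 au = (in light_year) 0.001074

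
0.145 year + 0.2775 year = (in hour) 3701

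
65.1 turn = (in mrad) 4.09e+05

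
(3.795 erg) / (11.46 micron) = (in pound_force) 0.007445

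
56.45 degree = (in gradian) 62.72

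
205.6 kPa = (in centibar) 205.6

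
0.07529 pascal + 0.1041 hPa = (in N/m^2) 10.49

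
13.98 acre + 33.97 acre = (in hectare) 19.4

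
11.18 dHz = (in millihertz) 1118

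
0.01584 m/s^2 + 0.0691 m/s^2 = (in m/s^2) 0.08494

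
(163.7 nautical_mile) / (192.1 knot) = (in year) 9.728e-05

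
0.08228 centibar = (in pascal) 82.28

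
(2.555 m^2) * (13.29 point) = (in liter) 11.98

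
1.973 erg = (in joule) 1.973e-07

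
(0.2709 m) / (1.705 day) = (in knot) 3.575e-06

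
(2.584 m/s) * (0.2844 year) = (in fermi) 2.318e+22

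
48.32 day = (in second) 4.175e+06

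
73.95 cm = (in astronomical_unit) 4.943e-12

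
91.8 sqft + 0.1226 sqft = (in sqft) 91.92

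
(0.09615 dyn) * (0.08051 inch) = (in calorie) 4.699e-10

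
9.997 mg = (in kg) 9.997e-06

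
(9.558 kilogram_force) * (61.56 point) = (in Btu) 0.001929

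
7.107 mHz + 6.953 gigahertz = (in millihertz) 6.953e+12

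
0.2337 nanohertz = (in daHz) 2.337e-11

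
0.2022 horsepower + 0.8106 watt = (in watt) 151.6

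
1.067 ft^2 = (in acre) 2.449e-05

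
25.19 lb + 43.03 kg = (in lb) 120.1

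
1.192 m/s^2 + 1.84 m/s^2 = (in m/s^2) 3.032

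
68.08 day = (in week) 9.726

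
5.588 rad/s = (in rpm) 53.36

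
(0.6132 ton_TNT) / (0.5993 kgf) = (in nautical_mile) 2.357e+05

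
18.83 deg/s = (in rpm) 3.138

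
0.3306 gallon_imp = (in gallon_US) 0.397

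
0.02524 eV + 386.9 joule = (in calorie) 92.47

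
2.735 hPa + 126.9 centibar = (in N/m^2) 1.272e+05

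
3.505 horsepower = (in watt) 2614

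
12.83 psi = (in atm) 0.873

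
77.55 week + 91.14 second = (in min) 7.817e+05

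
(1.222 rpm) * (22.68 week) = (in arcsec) 3.621e+11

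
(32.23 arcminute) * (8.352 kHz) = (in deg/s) 4486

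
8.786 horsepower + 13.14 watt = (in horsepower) 8.804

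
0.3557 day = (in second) 3.073e+04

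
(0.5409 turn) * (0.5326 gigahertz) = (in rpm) 1.729e+10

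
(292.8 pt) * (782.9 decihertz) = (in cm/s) 808.7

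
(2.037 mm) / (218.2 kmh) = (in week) 5.557e-11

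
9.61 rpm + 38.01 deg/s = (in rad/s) 1.67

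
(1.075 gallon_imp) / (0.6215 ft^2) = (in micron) 8.464e+04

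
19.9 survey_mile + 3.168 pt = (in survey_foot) 1.051e+05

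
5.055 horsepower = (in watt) 3770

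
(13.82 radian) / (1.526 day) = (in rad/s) 0.0001048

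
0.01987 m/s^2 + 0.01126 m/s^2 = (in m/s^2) 0.03113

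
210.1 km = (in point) 5.956e+08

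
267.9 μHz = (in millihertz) 0.2679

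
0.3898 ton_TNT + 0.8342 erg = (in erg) 1.631e+16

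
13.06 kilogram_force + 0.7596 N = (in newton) 128.8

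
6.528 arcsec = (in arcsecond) 6.528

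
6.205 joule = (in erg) 6.205e+07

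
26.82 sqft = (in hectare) 0.0002492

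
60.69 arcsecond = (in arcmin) 1.011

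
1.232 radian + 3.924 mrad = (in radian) 1.236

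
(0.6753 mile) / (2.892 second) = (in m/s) 375.8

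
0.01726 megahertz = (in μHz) 1.726e+10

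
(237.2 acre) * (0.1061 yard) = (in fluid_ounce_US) 3.149e+09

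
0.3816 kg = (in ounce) 13.46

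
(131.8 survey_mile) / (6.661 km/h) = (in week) 0.1895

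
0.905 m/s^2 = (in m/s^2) 0.905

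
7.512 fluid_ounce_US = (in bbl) 0.001397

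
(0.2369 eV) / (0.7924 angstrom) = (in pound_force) 1.077e-10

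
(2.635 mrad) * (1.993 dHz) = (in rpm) 0.005015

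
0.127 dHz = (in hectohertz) 0.000127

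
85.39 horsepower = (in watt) 6.368e+04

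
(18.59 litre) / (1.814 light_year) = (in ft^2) 1.166e-17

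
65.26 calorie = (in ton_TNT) 6.526e-08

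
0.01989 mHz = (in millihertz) 0.01989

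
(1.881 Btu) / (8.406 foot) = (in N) 774.6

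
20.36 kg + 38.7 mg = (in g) 2.036e+04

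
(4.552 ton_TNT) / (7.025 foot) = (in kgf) 9.07e+08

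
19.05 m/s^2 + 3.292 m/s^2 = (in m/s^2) 22.34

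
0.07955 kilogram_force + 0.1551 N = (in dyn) 9.352e+04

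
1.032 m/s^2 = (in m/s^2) 1.032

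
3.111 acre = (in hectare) 1.259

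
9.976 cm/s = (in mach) 0.000293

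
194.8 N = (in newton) 194.8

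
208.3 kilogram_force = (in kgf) 208.3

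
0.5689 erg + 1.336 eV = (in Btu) 5.392e-11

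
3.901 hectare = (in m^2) 3.901e+04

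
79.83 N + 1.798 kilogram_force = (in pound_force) 21.91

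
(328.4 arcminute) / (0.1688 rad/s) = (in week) 9.357e-07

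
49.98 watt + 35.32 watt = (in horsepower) 0.1144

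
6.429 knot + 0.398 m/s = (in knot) 7.203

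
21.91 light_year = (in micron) 2.073e+23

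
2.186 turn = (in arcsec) 2.833e+06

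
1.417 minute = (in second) 85.02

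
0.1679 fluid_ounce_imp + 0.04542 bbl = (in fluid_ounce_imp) 254.3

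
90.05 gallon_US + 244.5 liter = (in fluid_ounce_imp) 2.06e+04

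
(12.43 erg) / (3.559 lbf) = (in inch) 3.091e-06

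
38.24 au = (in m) 5.721e+12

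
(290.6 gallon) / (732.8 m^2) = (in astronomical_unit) 1.003e-14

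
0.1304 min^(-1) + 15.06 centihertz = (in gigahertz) 1.528e-10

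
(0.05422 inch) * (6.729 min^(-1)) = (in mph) 0.0003455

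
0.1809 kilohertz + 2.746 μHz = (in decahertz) 18.09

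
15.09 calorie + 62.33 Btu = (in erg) 6.582e+11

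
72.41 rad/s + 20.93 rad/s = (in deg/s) 5348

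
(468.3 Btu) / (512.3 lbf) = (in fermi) 2.168e+17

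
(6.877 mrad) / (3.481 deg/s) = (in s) 0.1132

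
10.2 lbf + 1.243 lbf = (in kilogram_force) 5.19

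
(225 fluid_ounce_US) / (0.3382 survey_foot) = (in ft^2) 0.6948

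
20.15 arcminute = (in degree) 0.3358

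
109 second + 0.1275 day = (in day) 0.1288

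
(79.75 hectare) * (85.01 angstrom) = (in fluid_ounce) 229.2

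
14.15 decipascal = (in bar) 1.415e-05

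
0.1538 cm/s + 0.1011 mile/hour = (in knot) 0.09084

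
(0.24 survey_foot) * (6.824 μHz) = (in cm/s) 4.992e-05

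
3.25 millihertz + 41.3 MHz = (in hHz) 4.13e+05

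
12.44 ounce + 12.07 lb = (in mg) 5.828e+06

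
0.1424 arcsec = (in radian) 6.904e-07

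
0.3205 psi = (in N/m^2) 2210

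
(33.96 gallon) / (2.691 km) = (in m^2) 4.777e-05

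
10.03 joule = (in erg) 1.003e+08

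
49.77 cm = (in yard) 0.5443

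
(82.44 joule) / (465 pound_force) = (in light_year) 4.213e-18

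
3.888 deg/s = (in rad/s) 0.06786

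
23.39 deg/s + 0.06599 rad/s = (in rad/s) 0.4742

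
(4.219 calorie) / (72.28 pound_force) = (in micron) 5.49e+04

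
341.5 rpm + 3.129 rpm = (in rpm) 344.6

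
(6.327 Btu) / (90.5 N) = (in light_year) 7.797e-15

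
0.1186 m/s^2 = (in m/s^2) 0.1186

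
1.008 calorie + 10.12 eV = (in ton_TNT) 1.008e-09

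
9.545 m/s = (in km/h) 34.36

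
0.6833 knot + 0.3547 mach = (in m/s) 121.1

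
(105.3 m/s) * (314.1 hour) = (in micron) 1.191e+14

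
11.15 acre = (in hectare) 4.512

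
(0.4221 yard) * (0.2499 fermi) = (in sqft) 1.038e-15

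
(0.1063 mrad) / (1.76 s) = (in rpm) 0.0005768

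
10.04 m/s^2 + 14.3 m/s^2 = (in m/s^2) 24.34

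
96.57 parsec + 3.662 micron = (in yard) 3.259e+18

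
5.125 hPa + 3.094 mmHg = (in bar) 0.00925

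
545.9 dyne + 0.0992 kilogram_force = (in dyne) 9.783e+04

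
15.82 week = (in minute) 1.595e+05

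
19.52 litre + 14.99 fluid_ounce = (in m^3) 0.01996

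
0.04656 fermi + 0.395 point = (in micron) 139.3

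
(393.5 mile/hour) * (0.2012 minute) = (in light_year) 2.245e-13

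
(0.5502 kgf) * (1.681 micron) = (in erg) 90.7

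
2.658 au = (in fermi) 3.976e+26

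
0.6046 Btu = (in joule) 637.9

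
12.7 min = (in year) 2.416e-05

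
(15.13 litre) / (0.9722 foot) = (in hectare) 5.106e-06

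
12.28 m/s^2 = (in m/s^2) 12.28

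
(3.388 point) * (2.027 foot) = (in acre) 1.825e-07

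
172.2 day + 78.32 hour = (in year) 0.4807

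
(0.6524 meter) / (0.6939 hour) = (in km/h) 0.0009402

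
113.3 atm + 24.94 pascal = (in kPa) 1.148e+04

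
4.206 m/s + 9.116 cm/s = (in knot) 8.353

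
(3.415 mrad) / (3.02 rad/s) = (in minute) 1.885e-05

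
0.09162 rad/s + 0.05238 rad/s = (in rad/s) 0.144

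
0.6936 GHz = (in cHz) 6.936e+10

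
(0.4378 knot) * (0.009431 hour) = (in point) 2.168e+04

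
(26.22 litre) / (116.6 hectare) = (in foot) 7.378e-08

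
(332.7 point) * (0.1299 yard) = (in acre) 3.445e-06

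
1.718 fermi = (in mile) 1.068e-18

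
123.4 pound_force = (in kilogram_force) 55.97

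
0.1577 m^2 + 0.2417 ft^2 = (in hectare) 1.802e-05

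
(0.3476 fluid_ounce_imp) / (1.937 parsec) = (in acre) 4.083e-26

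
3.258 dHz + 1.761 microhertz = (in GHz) 3.258e-10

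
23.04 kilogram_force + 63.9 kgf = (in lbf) 191.7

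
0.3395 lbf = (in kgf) 0.154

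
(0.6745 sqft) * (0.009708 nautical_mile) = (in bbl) 7.086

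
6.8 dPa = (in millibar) 0.0068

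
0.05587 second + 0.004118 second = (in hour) 1.666e-05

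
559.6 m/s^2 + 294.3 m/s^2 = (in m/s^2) 853.9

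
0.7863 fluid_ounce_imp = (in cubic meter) 2.234e-05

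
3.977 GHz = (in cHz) 3.977e+11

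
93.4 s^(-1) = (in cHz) 9340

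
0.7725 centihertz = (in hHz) 7.725e-05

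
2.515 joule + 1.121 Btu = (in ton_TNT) 2.833e-07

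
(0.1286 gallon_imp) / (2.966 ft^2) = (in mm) 2.122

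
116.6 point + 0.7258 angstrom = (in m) 0.04113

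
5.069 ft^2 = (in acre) 0.0001164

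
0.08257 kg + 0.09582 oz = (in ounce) 3.008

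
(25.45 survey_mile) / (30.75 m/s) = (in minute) 22.2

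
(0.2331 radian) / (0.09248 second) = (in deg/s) 144.4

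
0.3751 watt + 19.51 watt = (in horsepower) 0.02667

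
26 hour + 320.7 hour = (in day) 14.45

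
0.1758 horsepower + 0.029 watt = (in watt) 131.1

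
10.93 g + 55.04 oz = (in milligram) 1.571e+06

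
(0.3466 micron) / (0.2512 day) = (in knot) 3.104e-11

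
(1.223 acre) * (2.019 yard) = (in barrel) 5.747e+04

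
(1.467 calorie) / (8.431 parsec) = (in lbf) 5.304e-18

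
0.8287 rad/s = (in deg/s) 47.48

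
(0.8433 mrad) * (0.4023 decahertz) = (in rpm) 0.0324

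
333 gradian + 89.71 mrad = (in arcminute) 1.829e+04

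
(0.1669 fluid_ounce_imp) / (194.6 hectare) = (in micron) 2.437e-06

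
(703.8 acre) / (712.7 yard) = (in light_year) 4.62e-13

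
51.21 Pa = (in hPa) 0.5121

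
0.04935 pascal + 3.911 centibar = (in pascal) 3911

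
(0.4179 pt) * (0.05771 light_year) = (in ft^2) 8.664e+11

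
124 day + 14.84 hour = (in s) 1.077e+07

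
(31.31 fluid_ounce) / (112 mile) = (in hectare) 5.137e-13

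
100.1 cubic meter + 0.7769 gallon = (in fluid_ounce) 3.385e+06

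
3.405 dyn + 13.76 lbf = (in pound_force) 13.76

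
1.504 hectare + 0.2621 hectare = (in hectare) 1.766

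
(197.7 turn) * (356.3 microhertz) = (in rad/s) 0.4426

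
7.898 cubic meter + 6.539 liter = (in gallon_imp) 1739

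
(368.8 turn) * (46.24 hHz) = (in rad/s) 1.071e+07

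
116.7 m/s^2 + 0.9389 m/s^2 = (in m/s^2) 117.6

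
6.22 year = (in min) 3.269e+06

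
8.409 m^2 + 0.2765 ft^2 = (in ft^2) 90.79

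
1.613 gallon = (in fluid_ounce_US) 206.5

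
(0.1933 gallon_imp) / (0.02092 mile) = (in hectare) 2.61e-09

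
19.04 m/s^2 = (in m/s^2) 19.04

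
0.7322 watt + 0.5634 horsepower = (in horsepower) 0.5644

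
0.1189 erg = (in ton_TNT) 2.842e-18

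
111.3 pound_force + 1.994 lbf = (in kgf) 51.39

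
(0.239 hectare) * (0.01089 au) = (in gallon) 1.029e+15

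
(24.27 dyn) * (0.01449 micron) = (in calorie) 8.405e-13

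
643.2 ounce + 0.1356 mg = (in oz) 643.2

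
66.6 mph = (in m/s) 29.77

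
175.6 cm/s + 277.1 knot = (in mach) 0.4238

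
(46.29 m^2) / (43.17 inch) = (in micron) 4.222e+07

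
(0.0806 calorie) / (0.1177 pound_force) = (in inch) 25.36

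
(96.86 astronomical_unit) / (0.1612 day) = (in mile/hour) 2.327e+09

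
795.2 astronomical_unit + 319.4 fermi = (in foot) 3.903e+14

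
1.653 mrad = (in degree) 0.09471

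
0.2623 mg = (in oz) 9.252e-06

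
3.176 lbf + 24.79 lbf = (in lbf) 27.97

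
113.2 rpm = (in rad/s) 11.85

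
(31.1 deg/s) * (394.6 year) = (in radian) 6.755e+09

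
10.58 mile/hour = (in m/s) 4.73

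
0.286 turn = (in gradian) 114.4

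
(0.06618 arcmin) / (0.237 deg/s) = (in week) 7.695e-09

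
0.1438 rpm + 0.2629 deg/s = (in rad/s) 0.01965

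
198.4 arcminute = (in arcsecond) 1.19e+04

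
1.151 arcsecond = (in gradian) 0.0003552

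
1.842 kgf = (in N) 18.06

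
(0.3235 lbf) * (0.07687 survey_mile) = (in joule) 178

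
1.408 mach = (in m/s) 479.4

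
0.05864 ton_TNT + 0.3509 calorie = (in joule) 2.453e+08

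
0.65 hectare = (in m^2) 6500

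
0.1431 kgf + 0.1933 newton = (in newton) 1.597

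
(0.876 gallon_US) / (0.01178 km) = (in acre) 6.956e-08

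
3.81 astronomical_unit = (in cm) 5.7e+13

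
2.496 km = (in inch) 9.827e+04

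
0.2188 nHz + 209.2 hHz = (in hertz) 2.092e+04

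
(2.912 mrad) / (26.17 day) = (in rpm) 1.23e-08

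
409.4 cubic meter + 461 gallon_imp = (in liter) 4.115e+05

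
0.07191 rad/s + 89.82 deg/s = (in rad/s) 1.64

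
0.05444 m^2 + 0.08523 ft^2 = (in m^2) 0.06236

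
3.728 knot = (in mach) 0.005632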